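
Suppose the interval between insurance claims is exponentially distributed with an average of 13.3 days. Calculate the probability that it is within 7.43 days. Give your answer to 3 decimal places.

0.428

The rate is λ = 1/13.3 = 0.075188 per day.
P(X ≤ 7.43) = 1 − e^(−λ·7.43) = 1 − e^(−0.55865) ≈ 0.428.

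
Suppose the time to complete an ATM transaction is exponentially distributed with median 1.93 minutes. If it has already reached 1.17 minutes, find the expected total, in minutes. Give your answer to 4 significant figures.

3.954

For an exponential, median = ln(2)/λ, so λ = ln 2 / 1.93 = 0.359144 per minute.
By memorylessness, E[X | X > 1.17] = 1.17 + 1/λ = 1.17 + 2.7844 = 3.9544 minutes.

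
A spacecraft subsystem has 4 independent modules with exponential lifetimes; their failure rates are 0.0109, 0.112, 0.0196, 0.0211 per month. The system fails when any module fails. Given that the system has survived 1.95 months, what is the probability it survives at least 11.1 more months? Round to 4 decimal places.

Time to first failure ~ Exp(Σλ) with Σλ = 0.1636.
By memorylessness, P(T > 1.95+11.1 | T > 1.95) = P(T > 11.1) = e^(−0.1636·11.1) ≈ 0.1627.

0.1627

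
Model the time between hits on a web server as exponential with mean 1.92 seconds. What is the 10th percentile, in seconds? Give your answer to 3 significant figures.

0.202

The rate is λ = 1/1.92 = 0.520833 per second.
Set 1 − e^(−λt) = 0.1, so t = −ln(0.9)/λ = 0.10536/0.520833 ≈ 0.202292 seconds.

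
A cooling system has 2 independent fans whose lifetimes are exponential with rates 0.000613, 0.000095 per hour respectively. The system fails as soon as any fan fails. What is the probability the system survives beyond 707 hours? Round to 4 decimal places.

0.6062

The time to first failure is exponential with rate Σλ = 0.000613 + 0.000095 = 0.000708.
P(min > 707) = e^(−0.000708·707) = e^(−0.50056) ≈ 0.6062.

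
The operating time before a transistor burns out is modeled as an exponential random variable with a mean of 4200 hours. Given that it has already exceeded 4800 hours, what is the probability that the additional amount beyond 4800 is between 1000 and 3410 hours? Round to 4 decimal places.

0.3441

The rate is λ = 1/4200 = 0.000238095 per hour.
Memoryless: the residual past 4800 is again Exp(λ).
P(1000 < residual < 3410) = e^(−λ·1000) − e^(−λ·3410) = 0.78813 − 0.44401 ≈ 0.3441.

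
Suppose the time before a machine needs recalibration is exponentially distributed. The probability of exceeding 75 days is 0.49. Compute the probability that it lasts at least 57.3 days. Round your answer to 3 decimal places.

0.580

e^(−λ·75) = 0.49 ⇒ λ = −ln(0.49)/75 = 0.00951133.
P(X > 57.3) = e^(−0.00951133·57.3) = e^(−0.545) ≈ 0.580.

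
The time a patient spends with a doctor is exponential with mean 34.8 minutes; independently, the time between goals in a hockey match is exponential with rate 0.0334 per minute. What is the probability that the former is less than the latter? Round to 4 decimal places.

0.4625

λ_1 = 1/34.8 = 0.0287356, λ_2 = 0.0334.
For independent exponentials, P(the former < the latter) = λ_1/(λ_1+λ_2) = 0.0287356/0.0621356 ≈ 0.4625.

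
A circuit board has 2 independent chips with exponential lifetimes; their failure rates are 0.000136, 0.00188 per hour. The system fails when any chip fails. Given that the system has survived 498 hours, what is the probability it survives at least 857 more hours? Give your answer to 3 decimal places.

0.178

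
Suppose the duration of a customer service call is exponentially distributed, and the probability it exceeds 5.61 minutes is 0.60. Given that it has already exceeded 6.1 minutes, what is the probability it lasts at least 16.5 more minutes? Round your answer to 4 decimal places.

0.2226

From e^(−λ·5.61) = 0.60, λ = −ln(0.60)/5.61 = 0.0910563.
Memoryless: P(X > 6.1+16.5 | X > 6.1) = P(X > 16.5) = e^(−0.0910563·16.5) ≈ 0.2226.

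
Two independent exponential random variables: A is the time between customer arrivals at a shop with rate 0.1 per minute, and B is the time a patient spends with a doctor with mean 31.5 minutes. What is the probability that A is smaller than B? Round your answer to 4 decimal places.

λ_1 = 0.1, λ_2 = 1/31.5 = 0.031746.
For independent exponentials, P(A < B) = λ_1/(λ_1+λ_2) = 0.1/0.131746 ≈ 0.7590.

0.7590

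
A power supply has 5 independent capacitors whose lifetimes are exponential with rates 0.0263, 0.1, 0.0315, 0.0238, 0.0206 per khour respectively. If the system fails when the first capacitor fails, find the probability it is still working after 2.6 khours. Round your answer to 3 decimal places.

0.591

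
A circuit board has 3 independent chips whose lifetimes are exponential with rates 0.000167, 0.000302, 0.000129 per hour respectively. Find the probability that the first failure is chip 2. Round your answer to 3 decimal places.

0.505

The time to first failure is exponential with rate Σλ = 0.000167 + 0.000302 + 0.000129 = 0.000598.
P(chip 2 first) = λ_2/Σλ = 0.000302/0.000598 ≈ 0.505.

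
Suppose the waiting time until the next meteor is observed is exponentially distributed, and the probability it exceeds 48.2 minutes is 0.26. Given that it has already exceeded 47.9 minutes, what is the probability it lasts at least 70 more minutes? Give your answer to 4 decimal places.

From e^(−λ·48.2) = 0.26, λ = −ln(0.26)/48.2 = 0.0279476.
Memoryless: P(X > 47.9+70 | X > 47.9) = P(X > 70) = e^(−0.0279476·70) ≈ 0.1414.

0.1414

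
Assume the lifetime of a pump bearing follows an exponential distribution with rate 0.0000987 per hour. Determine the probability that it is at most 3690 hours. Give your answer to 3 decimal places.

0.305

P(X ≤ 3690) = 1 − e^(−λ·3690) = 1 − e^(−0.3642) ≈ 0.305.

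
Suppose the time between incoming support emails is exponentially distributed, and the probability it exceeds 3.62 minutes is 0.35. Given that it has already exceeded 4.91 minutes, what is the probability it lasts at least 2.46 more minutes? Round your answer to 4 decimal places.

0.4900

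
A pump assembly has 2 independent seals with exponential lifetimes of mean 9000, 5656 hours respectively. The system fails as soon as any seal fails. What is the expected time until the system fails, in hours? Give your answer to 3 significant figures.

3470

The first failure time is exponential with rate Σλ_i = 1/9000 + 1/5656 = 0.000287915 per hour.
E[min] = 1/Σλ = 1/0.000287915 = 3473.25 hours.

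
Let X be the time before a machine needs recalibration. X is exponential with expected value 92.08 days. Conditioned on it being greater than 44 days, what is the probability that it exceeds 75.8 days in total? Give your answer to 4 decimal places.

The rate is λ = 1/92.08 = 0.0108601 per day.
The exponential is memoryless, so the remaining time is again Exp(λ): the condition X > 44 is irrelevant.
P(X > 31.8) = e^(−0.34535) ≈ 0.7080.

0.7080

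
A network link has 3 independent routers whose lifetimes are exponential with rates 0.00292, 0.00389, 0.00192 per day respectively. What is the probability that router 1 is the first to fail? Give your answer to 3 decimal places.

The time to first failure is exponential with rate Σλ = 0.00292 + 0.00389 + 0.00192 = 0.00873.
P(router 1 first) = λ_1/Σλ = 0.00292/0.00873 ≈ 0.334.

0.334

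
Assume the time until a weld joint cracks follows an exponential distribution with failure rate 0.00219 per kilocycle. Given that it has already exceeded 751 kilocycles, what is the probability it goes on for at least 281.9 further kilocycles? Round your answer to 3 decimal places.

P(X > s+t | X > s) = e^(−λ(s+t))/e^(−λs) = e^(−λt), independent of s = 751.
P(X > 281.9) = e^(−0.61736) ≈ 0.539.

0.539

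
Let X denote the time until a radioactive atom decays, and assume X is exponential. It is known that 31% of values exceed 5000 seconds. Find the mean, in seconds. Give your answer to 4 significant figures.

e^(−λ·5000) = 0.31 ⇒ λ = −ln(0.31)/5000 = 0.000234237.
Mean = 1/λ = 4269.19 seconds.

4269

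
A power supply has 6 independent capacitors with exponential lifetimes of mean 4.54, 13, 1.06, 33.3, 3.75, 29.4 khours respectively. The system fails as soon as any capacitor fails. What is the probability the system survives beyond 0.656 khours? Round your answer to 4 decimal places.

0.3567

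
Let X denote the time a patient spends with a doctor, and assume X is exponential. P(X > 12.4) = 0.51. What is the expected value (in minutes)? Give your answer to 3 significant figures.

e^(−λ·12.4) = 0.51 ⇒ λ = −ln(0.51)/12.4 = 0.054302.
Mean = 1/λ = 18.4155 minutes.

18.4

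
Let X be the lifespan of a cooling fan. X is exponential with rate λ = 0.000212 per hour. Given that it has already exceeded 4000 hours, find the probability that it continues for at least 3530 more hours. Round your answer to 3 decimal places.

By the memoryless property, P(X > 4000+3530 | X > 4000) = P(X > 3530).
P(X > 3530) = e^(−0.74836) ≈ 0.473.

0.473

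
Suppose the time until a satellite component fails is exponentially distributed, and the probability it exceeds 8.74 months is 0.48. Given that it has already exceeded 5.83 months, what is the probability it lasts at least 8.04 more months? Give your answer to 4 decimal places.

0.5091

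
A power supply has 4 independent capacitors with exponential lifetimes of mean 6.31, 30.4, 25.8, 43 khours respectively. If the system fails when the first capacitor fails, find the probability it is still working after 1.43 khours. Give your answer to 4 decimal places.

The first failure time is exponential with rate Σλ_i = 1/6.31 + 1/30.4 + 1/25.8 + 1/43 = 0.253389 per khour.
P(min > 1.43) = e^(−0.253389·1.43) = e^(−0.36235) ≈ 0.6960.

0.6960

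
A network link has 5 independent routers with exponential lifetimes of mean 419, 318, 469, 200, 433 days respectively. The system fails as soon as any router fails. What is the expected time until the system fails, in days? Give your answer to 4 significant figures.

66.79

The first failure time is exponential with rate Σλ_i = 1/419 + 1/318 + 1/469 + 1/200 + 1/433 = 0.014973 per day.
E[min] = 1/Σλ = 1/0.014973 = 66.7871 days.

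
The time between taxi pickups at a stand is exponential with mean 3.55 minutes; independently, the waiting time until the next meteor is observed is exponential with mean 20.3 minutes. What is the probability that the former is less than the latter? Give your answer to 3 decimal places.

0.851

λ_1 = 1/3.55 = 0.28169, λ_2 = 1/20.3 = 0.0492611.
For independent exponentials, P(the former < the latter) = λ_1/(λ_1+λ_2) = 0.28169/0.330951 ≈ 0.851.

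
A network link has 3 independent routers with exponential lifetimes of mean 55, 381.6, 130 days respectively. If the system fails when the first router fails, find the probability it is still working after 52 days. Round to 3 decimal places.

0.227

The first failure time is exponential with rate Σλ_i = 1/55 + 1/381.6 + 1/130 = 0.0284947 per day.
P(min > 52) = e^(−0.0284947·52) = e^(−1.4817) ≈ 0.227.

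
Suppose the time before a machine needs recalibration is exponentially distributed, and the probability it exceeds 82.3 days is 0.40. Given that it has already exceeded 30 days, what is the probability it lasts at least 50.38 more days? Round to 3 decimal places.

From e^(−λ·82.3) = 0.40, λ = −ln(0.40)/82.3 = 0.0111335.
Memoryless: P(X > 30+50.38 | X > 30) = P(X > 50.38) = e^(−0.0111335·50.38) ≈ 0.571.

0.571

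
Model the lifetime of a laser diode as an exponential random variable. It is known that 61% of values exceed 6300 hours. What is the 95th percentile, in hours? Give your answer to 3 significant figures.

e^(−λ·6300) = 0.61 ⇒ λ = −ln(0.61)/6300 = 0.0000784597.
95th percentile: 1 − e^(−λt) = 0.95, t = −ln(0.05)/λ = 38181.8 hours.

38200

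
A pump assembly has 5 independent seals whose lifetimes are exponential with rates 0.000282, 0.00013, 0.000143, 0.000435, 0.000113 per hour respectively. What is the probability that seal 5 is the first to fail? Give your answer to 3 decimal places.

0.102

The time to first failure is exponential with rate Σλ = 0.000282 + 0.00013 + 0.000143 + 0.000435 + 0.000113 = 0.001103.
P(seal 5 first) = λ_5/Σλ = 0.000113/0.001103 ≈ 0.102.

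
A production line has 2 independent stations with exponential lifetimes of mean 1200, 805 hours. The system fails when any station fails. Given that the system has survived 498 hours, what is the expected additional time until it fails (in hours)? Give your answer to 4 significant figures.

481.8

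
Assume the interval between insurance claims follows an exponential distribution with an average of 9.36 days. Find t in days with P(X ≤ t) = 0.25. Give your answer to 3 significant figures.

2.69

The rate is λ = 1/9.36 = 0.106838 per day.
Set 1 − e^(−λt) = 0.25, so t = −ln(0.75)/λ = 0.28768/0.106838 ≈ 2.6927 days.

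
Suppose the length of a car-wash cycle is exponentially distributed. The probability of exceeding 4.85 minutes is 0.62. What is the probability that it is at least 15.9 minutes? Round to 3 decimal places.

0.209

e^(−λ·4.85) = 0.62 ⇒ λ = −ln(0.62)/4.85 = 0.0985641.
P(X > 15.9) = e^(−0.0985641·15.9) = e^(−1.5672) ≈ 0.209.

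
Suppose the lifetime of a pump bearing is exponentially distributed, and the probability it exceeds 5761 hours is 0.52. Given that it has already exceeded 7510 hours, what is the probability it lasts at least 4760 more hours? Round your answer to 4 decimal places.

From e^(−λ·5761) = 0.52, λ = −ln(0.52)/5761 = 0.000113509.
Memoryless: P(X > 7510+4760 | X > 7510) = P(X > 4760) = e^(−0.000113509·4760) ≈ 0.5826.

0.5826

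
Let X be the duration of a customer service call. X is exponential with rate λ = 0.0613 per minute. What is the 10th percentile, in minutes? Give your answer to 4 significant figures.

Set 1 − e^(−λt) = 0.1, so t = −ln(0.9)/λ = 0.10536/0.0613 ≈ 1.71877 minutes.

1.719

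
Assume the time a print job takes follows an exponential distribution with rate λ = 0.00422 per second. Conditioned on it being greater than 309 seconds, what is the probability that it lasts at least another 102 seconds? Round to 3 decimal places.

0.650

The exponential is memoryless, so the remaining time is again Exp(λ): the condition X > 309 is irrelevant.
P(X > 102) = e^(−0.43044) ≈ 0.650.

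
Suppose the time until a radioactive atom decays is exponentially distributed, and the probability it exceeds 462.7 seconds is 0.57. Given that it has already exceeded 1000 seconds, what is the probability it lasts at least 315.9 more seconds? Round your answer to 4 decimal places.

From e^(−λ·462.7) = 0.57, λ = −ln(0.57)/462.7 = 0.00121487.
Memoryless: P(X > 1000+315.9 | X > 1000) = P(X > 315.9) = e^(−0.00121487·315.9) ≈ 0.6813.

0.6813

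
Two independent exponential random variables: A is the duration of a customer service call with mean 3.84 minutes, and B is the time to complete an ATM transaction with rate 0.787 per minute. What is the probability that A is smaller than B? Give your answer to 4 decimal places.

0.2486

λ_1 = 1/3.84 = 0.260417, λ_2 = 0.787.
For independent exponentials, P(A < B) = λ_1/(λ_1+λ_2) = 0.260417/1.04742 ≈ 0.2486.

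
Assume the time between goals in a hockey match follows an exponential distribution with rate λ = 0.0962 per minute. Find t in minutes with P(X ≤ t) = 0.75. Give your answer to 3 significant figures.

14.4

Set 1 − e^(−λt) = 0.75, so t = −ln(0.25)/λ = 1.3863/0.0962 ≈ 14.4105 minutes.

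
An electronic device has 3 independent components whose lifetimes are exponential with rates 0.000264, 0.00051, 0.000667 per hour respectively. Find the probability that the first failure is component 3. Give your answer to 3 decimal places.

0.463

The time to first failure is exponential with rate Σλ = 0.000264 + 0.00051 + 0.000667 = 0.001441.
P(component 3 first) = λ_3/Σλ = 0.000667/0.001441 ≈ 0.463.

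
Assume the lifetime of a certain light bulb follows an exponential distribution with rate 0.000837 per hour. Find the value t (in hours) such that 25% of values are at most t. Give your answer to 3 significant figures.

Set 1 − e^(−λt) = 0.25, so t = −ln(0.75)/λ = 0.28768/0.000837 ≈ 343.706 hours.

344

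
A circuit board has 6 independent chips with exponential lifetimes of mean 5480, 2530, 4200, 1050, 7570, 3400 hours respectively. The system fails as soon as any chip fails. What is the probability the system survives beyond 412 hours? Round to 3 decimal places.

0.405

The first failure time is exponential with rate Σλ_i = 1/5480 + 1/2530 + 1/4200 + 1/1050 + 1/7570 + 1/3400 = 0.00219443 per hour.
P(min > 412) = e^(−0.00219443·412) = e^(−0.90411) ≈ 0.405.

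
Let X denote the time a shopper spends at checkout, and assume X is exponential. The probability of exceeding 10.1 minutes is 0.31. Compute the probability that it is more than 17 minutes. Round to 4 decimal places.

0.1393

e^(−λ·10.1) = 0.31 ⇒ λ = −ln(0.31)/10.1 = 0.115959.
P(X > 17) = e^(−0.115959·17) = e^(−1.9713) ≈ 0.1393.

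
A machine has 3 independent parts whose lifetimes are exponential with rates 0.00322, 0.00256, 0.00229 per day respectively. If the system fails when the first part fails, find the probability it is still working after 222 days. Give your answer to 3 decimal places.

The time to first failure is exponential with rate Σλ = 0.00322 + 0.00256 + 0.00229 = 0.00807.
P(min > 222) = e^(−0.00807·222) = e^(−1.7915) ≈ 0.167.

0.167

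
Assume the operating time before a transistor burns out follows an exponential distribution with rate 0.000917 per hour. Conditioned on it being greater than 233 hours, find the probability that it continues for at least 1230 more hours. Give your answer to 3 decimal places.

0.324

P(X > s+t | X > s) = e^(−λ(s+t))/e^(−λs) = e^(−λt), independent of s = 233.
P(X > 1230) = e^(−1.1279) ≈ 0.324.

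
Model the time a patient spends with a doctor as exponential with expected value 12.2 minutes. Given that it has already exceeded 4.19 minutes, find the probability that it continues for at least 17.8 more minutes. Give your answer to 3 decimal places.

0.232

The rate is λ = 1/12.2 = 0.0819672 per minute.
P(X > s+t | X > s) = e^(−λ(s+t))/e^(−λs) = e^(−λt), independent of s = 4.19.
P(X > 17.8) = e^(−1.459) ≈ 0.232.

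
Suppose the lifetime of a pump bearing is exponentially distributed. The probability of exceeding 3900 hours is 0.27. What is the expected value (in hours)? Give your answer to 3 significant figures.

e^(−λ·3900) = 0.27 ⇒ λ = −ln(0.27)/3900 = 0.000335726.
Mean = 1/λ = 2978.62 hours.

2980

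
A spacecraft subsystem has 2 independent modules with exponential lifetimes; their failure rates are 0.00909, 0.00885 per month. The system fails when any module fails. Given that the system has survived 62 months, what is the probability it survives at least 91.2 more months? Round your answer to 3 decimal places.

0.195

Time to first failure ~ Exp(Σλ) with Σλ = 0.01794.
By memorylessness, P(T > 62+91.2 | T > 62) = P(T > 91.2) = e^(−0.01794·91.2) ≈ 0.195.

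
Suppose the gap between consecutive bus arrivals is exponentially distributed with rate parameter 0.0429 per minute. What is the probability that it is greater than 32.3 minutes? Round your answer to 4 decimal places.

P(X > 32.3) = e^(−λ·32.3) = e^(−1.3857) ≈ 0.2502.

0.2502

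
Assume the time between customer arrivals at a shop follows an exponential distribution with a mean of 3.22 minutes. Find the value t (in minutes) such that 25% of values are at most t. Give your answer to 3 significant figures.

The rate is λ = 1/3.22 = 0.310559 per minute.
Set 1 − e^(−λt) = 0.25, so t = −ln(0.75)/λ = 0.28768/0.310559 ≈ 0.926336 minutes.

0.926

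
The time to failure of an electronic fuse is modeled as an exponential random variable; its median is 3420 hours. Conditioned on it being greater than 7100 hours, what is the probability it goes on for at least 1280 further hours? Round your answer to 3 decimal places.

0.771

For an exponential, median = ln(2)/λ, so λ = ln 2 / 3420 = 0.000202675 per hour.
By the memoryless property, P(X > 7100+1280 | X > 7100) = P(X > 1280).
P(X > 1280) = e^(−0.25942) ≈ 0.771.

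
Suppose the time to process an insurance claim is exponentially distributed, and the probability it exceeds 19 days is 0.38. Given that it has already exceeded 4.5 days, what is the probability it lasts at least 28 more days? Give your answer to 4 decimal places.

0.2403

From e^(−λ·19) = 0.38, λ = −ln(0.38)/19 = 0.0509255.
Memoryless: P(X > 4.5+28 | X > 4.5) = P(X > 28) = e^(−0.0509255·28) ≈ 0.2403.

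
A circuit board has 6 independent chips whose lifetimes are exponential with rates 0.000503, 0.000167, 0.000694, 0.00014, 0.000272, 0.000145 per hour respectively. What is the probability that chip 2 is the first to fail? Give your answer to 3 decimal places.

0.087

The time to first failure is exponential with rate Σλ = 0.000503 + 0.000167 + 0.000694 + 0.00014 + 0.000272 + 0.000145 = 0.001921.
P(chip 2 first) = λ_2/Σλ = 0.000167/0.001921 ≈ 0.087.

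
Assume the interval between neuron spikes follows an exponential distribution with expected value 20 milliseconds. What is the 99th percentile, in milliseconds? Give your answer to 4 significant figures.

92.10

The rate is λ = 1/20 = 0.05 per millisecond.
Set 1 − e^(−λt) = 0.99, so t = −ln(0.01)/λ = 4.6052/0.05 ≈ 92.1034 milliseconds.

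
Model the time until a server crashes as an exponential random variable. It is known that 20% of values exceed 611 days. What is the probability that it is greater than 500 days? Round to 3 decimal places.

e^(−λ·611) = 0.20 ⇒ λ = −ln(0.20)/611 = 0.0026341.
P(X > 500) = e^(−0.0026341·500) = e^(−1.3171) ≈ 0.268.

0.268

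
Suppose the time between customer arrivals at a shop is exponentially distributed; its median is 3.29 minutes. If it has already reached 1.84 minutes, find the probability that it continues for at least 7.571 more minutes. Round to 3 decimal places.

For an exponential, median = ln(2)/λ, so λ = ln 2 / 3.29 = 0.210683 per minute.
By the memoryless property, P(X > 1.84+7.571 | X > 1.84) = P(X > 7.571).
P(X > 7.571) = e^(−1.5951) ≈ 0.203.

0.203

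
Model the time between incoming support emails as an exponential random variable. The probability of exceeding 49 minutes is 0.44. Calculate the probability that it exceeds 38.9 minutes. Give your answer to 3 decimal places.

e^(−λ·49) = 0.44 ⇒ λ = −ln(0.44)/49 = 0.0167547.
P(X > 38.9) = e^(−0.0167547·38.9) = e^(−0.65176) ≈ 0.521.

0.521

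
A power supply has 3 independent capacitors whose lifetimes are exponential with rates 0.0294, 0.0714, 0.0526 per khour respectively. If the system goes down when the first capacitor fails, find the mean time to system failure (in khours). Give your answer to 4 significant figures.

The time to first failure is exponential with rate Σλ = 0.0294 + 0.0714 + 0.0526 = 0.1534.
E[min] = 1/Σλ = 1/0.1534 = 6.5189 khours.

6.519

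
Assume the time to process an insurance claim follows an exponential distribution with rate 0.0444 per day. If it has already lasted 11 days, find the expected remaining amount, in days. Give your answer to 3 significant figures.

22.5

By memorylessness, the remaining amount past any threshold is again Exp(λ) with mean 1/λ = 22.5225 days.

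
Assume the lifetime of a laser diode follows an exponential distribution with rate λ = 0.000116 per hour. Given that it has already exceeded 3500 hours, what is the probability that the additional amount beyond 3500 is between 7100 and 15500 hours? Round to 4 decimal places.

0.2732

Memoryless: the residual past 3500 is again Exp(λ).
P(7100 < residual < 15500) = e^(−λ·7100) − e^(−λ·15500) = 0.43885 − 0.16563 ≈ 0.2732.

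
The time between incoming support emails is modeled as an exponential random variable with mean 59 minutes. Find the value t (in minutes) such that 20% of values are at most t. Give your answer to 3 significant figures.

The rate is λ = 1/59 = 0.0169492 per minute.
Set 1 − e^(−λt) = 0.2, so t = −ln(0.8)/λ = 0.22314/0.0169492 ≈ 13.1655 minutes.

13.2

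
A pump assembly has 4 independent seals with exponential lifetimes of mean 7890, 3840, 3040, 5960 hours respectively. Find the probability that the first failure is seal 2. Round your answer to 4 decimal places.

0.2946

Rates: λ_i = 1/mean_i → 0.000126743, 0.000260417, 0.000328947, 0.000167785; Σλ = 0.000883892.
P(seal 2 first) = λ_2/Σλ = 0.000260417/0.000883892 ≈ 0.2946.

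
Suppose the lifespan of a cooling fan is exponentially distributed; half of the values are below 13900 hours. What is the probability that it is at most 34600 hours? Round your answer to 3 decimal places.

For an exponential, median = ln(2)/λ, so λ = ln 2 / 13900 = 0.0000498667 per hour.
P(X ≤ 34600) = 1 − e^(−λ·34600) = 1 − e^(−1.7254) ≈ 0.822.

0.822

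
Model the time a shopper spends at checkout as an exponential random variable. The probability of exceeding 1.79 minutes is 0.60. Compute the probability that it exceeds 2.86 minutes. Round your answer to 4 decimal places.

e^(−λ·1.79) = 0.60 ⇒ λ = −ln(0.60)/1.79 = 0.285377.
P(X > 2.86) = e^(−0.285377·2.86) = e^(−0.81618) ≈ 0.4421.

0.4421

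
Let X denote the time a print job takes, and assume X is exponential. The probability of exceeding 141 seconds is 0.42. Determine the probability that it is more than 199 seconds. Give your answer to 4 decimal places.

e^(−λ·141) = 0.42 ⇒ λ = −ln(0.42)/141 = 0.00615249.
P(X > 199) = e^(−0.00615249·199) = e^(−1.2243) ≈ 0.2940.

0.2940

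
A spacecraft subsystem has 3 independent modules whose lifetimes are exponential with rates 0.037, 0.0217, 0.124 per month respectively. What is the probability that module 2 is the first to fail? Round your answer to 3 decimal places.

0.119

The time to first failure is exponential with rate Σλ = 0.037 + 0.0217 + 0.124 = 0.1827.
P(module 2 first) = λ_2/Σλ = 0.0217/0.1827 ≈ 0.119.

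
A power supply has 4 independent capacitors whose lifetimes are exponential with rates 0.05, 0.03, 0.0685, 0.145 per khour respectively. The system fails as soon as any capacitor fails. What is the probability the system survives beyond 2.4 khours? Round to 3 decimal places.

0.494

The time to first failure is exponential with rate Σλ = 0.05 + 0.03 + 0.0685 + 0.145 = 0.2935.
P(min > 2.4) = e^(−0.2935·2.4) = e^(−0.7044) ≈ 0.494.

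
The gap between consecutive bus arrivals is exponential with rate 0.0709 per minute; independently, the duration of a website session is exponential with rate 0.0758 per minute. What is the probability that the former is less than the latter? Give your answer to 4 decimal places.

0.4833

λ_1 = 0.0709, λ_2 = 0.0758.
For independent exponentials, P(the former < the latter) = λ_1/(λ_1+λ_2) = 0.0709/0.1467 ≈ 0.4833.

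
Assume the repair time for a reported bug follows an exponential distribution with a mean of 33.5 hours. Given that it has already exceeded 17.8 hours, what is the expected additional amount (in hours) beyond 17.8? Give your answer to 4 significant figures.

33.50

The rate is λ = 1/33.5 = 0.0298507 per hour.
By memorylessness, the remaining amount past any threshold is again Exp(λ) with mean 1/λ = 33.5 hours.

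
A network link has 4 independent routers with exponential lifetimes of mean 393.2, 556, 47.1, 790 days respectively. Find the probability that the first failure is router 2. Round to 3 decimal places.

Rates: λ_i = 1/mean_i → 0.00254323, 0.00179856, 0.0212314, 0.00126582; Σλ = 0.026839.
P(router 2 first) = λ_2/Σλ = 0.00179856/0.026839 ≈ 0.067.

0.067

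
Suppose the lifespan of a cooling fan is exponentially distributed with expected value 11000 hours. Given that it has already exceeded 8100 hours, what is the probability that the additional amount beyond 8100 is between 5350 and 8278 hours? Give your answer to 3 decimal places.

The rate is λ = 1/11000 = 0.0000909091 per hour.
Memoryless: the residual past 8100 is again Exp(λ).
P(5350 < residual < 8278) = e^(−λ·5350) − e^(−λ·8278) = 0.61486 − 0.47117 ≈ 0.144.

0.144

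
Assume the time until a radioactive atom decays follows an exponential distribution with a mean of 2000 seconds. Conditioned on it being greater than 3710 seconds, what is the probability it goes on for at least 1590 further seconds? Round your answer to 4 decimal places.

0.4516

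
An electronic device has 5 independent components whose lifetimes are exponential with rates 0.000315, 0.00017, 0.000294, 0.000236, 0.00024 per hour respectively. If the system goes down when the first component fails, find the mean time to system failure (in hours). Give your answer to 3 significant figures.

The time to first failure is exponential with rate Σλ = 0.000315 + 0.00017 + 0.000294 + 0.000236 + 0.00024 = 0.001255.
E[min] = 1/Σλ = 1/0.001255 = 796.813 hours.

797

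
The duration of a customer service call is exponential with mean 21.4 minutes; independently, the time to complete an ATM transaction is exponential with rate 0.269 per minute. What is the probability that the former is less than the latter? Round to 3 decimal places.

0.148

λ_1 = 1/21.4 = 0.046729, λ_2 = 0.269.
For independent exponentials, P(the former < the latter) = λ_1/(λ_1+λ_2) = 0.046729/0.315729 ≈ 0.148.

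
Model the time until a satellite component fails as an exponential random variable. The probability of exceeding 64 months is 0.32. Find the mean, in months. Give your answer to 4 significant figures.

e^(−λ·64) = 0.32 ⇒ λ = −ln(0.32)/64 = 0.0178037.
Mean = 1/λ = 56.1682 months.

56.17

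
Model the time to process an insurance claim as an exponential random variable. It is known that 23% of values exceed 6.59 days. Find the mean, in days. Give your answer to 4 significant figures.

4.484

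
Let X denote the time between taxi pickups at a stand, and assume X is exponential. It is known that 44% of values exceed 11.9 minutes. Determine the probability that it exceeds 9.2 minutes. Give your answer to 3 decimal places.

0.530

e^(−λ·11.9) = 0.44 ⇒ λ = −ln(0.44)/11.9 = 0.06899.
P(X > 9.2) = e^(−0.06899·9.2) = e^(−0.63471) ≈ 0.530.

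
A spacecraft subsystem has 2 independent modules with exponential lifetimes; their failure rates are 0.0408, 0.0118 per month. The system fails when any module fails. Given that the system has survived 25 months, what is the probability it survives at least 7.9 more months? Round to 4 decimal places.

Time to first failure ~ Exp(Σλ) with Σλ = 0.0526.
By memorylessness, P(T > 25+7.9 | T > 25) = P(T > 7.9) = e^(−0.0526·7.9) ≈ 0.6600.

0.6600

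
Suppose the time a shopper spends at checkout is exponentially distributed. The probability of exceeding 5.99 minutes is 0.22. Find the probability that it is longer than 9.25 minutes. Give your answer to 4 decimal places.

0.0965

e^(−λ·5.99) = 0.22 ⇒ λ = −ln(0.22)/5.99 = 0.252776.
P(X > 9.25) = e^(−0.252776·9.25) = e^(−2.3382) ≈ 0.0965.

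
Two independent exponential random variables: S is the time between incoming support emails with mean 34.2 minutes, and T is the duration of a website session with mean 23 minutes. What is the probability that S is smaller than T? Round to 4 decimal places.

λ_1 = 1/34.2 = 0.0292398, λ_2 = 1/23 = 0.0434783.
For independent exponentials, P(S < T) = λ_1/(λ_1+λ_2) = 0.0292398/0.072718 ≈ 0.4021.

0.4021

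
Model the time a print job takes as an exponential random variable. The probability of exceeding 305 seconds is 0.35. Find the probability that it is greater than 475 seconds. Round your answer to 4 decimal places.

0.1950

e^(−λ·305) = 0.35 ⇒ λ = −ln(0.35)/305 = 0.00344204.
P(X > 475) = e^(−0.00344204·475) = e^(−1.635) ≈ 0.1950.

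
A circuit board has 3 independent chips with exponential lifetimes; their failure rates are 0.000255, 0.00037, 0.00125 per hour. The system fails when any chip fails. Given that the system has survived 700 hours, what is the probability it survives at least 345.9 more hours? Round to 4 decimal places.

Time to first failure ~ Exp(Σλ) with Σλ = 0.001875.
By memorylessness, P(T > 700+345.9 | T > 700) = P(T > 345.9) = e^(−0.001875·345.9) ≈ 0.5228.

0.5228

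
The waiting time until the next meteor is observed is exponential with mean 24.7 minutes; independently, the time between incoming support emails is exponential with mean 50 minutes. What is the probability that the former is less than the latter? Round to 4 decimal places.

λ_1 = 1/24.7 = 0.0404858, λ_2 = 1/50 = 0.02.
For independent exponentials, P(the former < the latter) = λ_1/(λ_1+λ_2) = 0.0404858/0.0604858 ≈ 0.6693.

0.6693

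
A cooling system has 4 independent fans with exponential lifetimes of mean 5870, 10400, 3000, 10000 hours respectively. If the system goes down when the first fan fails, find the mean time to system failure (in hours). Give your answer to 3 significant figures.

The first failure time is exponential with rate Σλ_i = 1/5870 + 1/10400 + 1/3000 + 1/10000 = 0.000699845 per hour.
E[min] = 1/Σλ = 1/0.000699845 = 1428.89 hours.

1430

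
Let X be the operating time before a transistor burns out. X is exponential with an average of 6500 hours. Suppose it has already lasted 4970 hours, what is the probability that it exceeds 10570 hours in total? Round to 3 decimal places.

0.423

The rate is λ = 1/6500 = 0.000153846 per hour.
The exponential is memoryless, so the remaining time is again Exp(λ): the condition X > 4970 is irrelevant.
P(X > 5600) = e^(−0.86154) ≈ 0.423.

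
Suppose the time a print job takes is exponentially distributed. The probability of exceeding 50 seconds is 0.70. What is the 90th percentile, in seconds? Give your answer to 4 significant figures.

322.8

e^(−λ·50) = 0.70 ⇒ λ = −ln(0.70)/50 = 0.0071335.
90th percentile: 1 − e^(−λt) = 0.9, t = −ln(0.1)/λ = 322.785 seconds.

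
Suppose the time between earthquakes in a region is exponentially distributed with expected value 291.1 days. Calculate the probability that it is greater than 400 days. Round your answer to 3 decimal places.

0.253

The rate is λ = 1/291.1 = 0.00343525 per day.
P(X > 400) = e^(−λ·400) = e^(−1.3741) ≈ 0.253.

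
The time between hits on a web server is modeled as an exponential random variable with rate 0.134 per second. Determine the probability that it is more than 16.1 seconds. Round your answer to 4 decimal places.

P(X > 16.1) = e^(−λ·16.1) = e^(−2.1574) ≈ 0.1156.

0.1156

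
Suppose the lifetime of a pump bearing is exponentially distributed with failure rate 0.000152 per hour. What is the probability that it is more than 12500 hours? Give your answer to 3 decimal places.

0.150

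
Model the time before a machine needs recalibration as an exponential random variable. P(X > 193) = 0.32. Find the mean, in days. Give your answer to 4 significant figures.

169.4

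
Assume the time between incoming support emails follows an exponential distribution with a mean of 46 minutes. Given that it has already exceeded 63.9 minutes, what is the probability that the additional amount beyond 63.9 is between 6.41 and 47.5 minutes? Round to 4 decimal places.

0.5138

The rate is λ = 1/46 = 0.0217391 per minute.
Memoryless: the residual past 63.9 is again Exp(λ).
P(6.41 < residual < 47.5) = e^(−λ·6.41) − e^(−λ·47.5) = 0.86993 − 0.35608 ≈ 0.5138.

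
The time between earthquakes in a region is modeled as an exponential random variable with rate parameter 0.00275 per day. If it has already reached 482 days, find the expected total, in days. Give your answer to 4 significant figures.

845.6

By memorylessness, E[X | X > 482] = 482 + 1/λ = 482 + 363.636 = 845.636 days.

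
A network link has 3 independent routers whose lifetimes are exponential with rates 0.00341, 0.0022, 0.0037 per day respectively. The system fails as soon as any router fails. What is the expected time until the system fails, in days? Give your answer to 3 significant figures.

The time to first failure is exponential with rate Σλ = 0.00341 + 0.0022 + 0.0037 = 0.00931.
E[min] = 1/Σλ = 1/0.00931 = 107.411 days.

107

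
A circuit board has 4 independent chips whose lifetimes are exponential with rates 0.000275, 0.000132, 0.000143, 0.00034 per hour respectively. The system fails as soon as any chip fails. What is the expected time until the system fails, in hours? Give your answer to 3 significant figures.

The time to first failure is exponential with rate Σλ = 0.000275 + 0.000132 + 0.000143 + 0.00034 = 0.00089.
E[min] = 1/Σλ = 1/0.00089 = 1123.6 hours.

1120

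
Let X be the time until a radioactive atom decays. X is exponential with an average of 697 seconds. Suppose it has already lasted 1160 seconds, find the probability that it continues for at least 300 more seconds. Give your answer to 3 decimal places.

0.650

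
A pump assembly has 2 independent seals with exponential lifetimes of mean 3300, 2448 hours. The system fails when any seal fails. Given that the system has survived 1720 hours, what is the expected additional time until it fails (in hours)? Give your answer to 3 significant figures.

First-failure rate Σλ = 1/3300 + 1/2448 = 0.000711527.
By memorylessness the expected residual is 1/Σλ = 1405.43 hours, regardless of the 1720 already elapsed.

1410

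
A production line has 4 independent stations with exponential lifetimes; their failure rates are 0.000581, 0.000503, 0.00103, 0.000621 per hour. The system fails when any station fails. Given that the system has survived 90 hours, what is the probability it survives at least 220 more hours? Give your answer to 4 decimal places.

0.5479

Time to first failure ~ Exp(Σλ) with Σλ = 0.002735.
By memorylessness, P(T > 90+220 | T > 90) = P(T > 220) = e^(−0.002735·220) ≈ 0.5479.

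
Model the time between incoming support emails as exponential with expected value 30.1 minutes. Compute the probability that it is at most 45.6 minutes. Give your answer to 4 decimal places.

0.7802

The rate is λ = 1/30.1 = 0.0332226 per minute.
P(X ≤ 45.6) = 1 − e^(−λ·45.6) = 1 − e^(−1.515) ≈ 0.7802.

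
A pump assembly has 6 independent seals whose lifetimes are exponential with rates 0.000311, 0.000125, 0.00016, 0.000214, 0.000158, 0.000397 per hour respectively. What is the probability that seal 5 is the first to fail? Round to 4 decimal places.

0.1158

The time to first failure is exponential with rate Σλ = 0.000311 + 0.000125 + 0.00016 + 0.000214 + 0.000158 + 0.000397 = 0.001365.
P(seal 5 first) = λ_5/Σλ = 0.000158/0.001365 ≈ 0.1158.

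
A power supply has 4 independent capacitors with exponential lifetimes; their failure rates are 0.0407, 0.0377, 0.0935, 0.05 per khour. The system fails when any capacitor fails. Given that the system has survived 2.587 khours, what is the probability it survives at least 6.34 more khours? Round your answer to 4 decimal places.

0.2449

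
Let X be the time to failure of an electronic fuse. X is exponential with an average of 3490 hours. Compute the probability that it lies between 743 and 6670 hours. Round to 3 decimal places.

The rate is λ = 1/3490 = 0.000286533 per hour.
P(743 < X < 6670) = e^(−λ·743) − e^(−λ·6670) = 0.80824 − 0.14791 ≈ 0.660.

0.660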